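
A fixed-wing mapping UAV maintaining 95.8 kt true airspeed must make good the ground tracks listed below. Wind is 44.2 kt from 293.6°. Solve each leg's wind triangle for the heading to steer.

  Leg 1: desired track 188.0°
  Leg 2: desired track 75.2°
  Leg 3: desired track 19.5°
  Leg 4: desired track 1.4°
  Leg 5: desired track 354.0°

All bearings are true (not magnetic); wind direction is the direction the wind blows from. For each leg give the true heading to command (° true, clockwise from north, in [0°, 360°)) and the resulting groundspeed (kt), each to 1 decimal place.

Leg 1: desired track 188.0°; wind correction +26.4° → command heading 214.4°, groundspeed 97.7 kt
Leg 2: desired track 75.2°; wind correction -16.7° → command heading 58.5°, groundspeed 126.4 kt
Leg 3: desired track 19.5°; wind correction -27.4° → command heading 352.1°, groundspeed 81.9 kt
Leg 4: desired track 1.4°; wind correction -25.3° → command heading 336.1°, groundspeed 69.9 kt
Leg 5: desired track 354.0°; wind correction -23.7° → command heading 330.3°, groundspeed 65.9 kt

Leg 1: heading=214.4°, groundspeed=97.7 kt
Leg 2: heading=58.5°, groundspeed=126.4 kt
Leg 3: heading=352.1°, groundspeed=81.9 kt
Leg 4: heading=336.1°, groundspeed=69.9 kt
Leg 5: heading=330.3°, groundspeed=65.9 kt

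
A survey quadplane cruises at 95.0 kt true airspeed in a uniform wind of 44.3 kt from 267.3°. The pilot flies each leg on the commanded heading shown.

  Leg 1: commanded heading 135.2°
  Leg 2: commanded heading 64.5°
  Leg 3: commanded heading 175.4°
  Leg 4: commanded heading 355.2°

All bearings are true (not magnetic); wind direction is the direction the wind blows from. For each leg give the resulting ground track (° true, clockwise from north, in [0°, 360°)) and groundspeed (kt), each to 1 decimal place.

Leg 1: heading 135.2°; drift -14.8° → track 120.4°, groundspeed 129.0 kt
Leg 2: heading 64.5°; drift +7.2° → track 71.7°, groundspeed 136.9 kt
Leg 3: heading 175.4°; drift -24.7° → track 150.7°, groundspeed 106.1 kt
Leg 4: heading 355.2°; drift +25.4° → track 20.6°, groundspeed 103.3 kt

Leg 1: track=120.4°, groundspeed=129.0 kt
Leg 2: track=71.7°, groundspeed=136.9 kt
Leg 3: track=150.7°, groundspeed=106.1 kt
Leg 4: track=20.6°, groundspeed=103.3 kt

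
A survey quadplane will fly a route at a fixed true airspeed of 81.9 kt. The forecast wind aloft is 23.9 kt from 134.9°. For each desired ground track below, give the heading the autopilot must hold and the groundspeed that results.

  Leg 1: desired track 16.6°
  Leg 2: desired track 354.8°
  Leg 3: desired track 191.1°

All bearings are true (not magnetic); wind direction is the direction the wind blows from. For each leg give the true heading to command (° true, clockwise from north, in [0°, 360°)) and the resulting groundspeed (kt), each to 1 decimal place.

Leg 1: heading=31.5°, groundspeed=90.5 kt
Leg 2: heading=5.6°, groundspeed=98.8 kt
Leg 3: heading=177.1°, groundspeed=66.2 kt

Leg 1: desired track 16.6°; wind correction +14.9° → command heading 31.5°, groundspeed 90.5 kt
Leg 2: desired track 354.8°; wind correction +10.8° → command heading 5.6°, groundspeed 98.8 kt
Leg 3: desired track 191.1°; wind correction -14.0° → command heading 177.1°, groundspeed 66.2 kt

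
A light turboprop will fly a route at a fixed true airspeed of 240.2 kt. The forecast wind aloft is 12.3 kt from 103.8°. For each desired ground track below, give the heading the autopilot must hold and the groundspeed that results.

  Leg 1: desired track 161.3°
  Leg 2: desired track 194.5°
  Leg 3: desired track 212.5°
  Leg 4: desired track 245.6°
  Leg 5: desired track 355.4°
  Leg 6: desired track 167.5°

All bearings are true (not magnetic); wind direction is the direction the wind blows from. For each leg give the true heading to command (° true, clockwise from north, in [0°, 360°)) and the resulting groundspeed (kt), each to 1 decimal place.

Leg 1: desired track 161.3°; wind correction -2.5° → command heading 158.8°, groundspeed 233.4 kt
Leg 2: desired track 194.5°; wind correction -2.9° → command heading 191.6°, groundspeed 240.0 kt
Leg 3: desired track 212.5°; wind correction -2.8° → command heading 209.7°, groundspeed 243.9 kt
Leg 4: desired track 245.6°; wind correction -1.8° → command heading 243.8°, groundspeed 249.7 kt
Leg 5: desired track 355.4°; wind correction +2.8° → command heading 358.2°, groundspeed 243.8 kt
Leg 6: desired track 167.5°; wind correction -2.6° → command heading 164.9°, groundspeed 234.5 kt

Leg 1: heading=158.8°, groundspeed=233.4 kt
Leg 2: heading=191.6°, groundspeed=240.0 kt
Leg 3: heading=209.7°, groundspeed=243.9 kt
Leg 4: heading=243.8°, groundspeed=249.7 kt
Leg 5: heading=358.2°, groundspeed=243.8 kt
Leg 6: heading=164.9°, groundspeed=234.5 kt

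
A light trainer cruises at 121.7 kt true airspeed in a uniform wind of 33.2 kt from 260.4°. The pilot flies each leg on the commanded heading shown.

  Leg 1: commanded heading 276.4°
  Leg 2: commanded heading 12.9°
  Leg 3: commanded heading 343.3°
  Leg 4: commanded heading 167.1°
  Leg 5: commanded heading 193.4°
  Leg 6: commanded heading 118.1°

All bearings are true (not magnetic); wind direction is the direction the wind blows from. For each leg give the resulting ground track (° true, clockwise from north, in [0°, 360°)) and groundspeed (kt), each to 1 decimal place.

Leg 1: track=282.2°, groundspeed=90.3 kt
Leg 2: track=25.8°, groundspeed=137.9 kt
Leg 3: track=359.0°, groundspeed=122.1 kt
Leg 4: track=152.1°, groundspeed=128.0 kt
Leg 5: track=177.7°, groundspeed=112.9 kt
Leg 6: track=110.3°, groundspeed=149.4 kt

Leg 1: heading 276.4°; drift +5.8° → track 282.2°, groundspeed 90.3 kt
Leg 2: heading 12.9°; drift +12.9° → track 25.8°, groundspeed 137.9 kt
Leg 3: heading 343.3°; drift +15.7° → track 359.0°, groundspeed 122.1 kt
Leg 4: heading 167.1°; drift -15.0° → track 152.1°, groundspeed 128.0 kt
Leg 5: heading 193.4°; drift -15.7° → track 177.7°, groundspeed 112.9 kt
Leg 6: heading 118.1°; drift -7.8° → track 110.3°, groundspeed 149.4 kt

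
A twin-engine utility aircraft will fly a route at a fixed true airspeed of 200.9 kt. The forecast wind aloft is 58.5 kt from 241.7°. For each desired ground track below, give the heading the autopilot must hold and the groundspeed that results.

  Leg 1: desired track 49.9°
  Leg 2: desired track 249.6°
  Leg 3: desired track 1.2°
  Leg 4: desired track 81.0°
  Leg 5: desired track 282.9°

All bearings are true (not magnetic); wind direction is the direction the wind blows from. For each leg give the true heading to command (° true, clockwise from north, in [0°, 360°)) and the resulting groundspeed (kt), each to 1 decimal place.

Leg 1: desired track 49.9°; wind correction -3.4° → command heading 46.5°, groundspeed 257.8 kt
Leg 2: desired track 249.6°; wind correction -2.3° → command heading 247.3°, groundspeed 142.8 kt
Leg 3: desired track 1.2°; wind correction -14.7° → command heading 346.5°, groundspeed 223.1 kt
Leg 4: desired track 81.0°; wind correction +5.5° → command heading 86.5°, groundspeed 255.2 kt
Leg 5: desired track 282.9°; wind correction -11.1° → command heading 271.8°, groundspeed 153.2 kt

Leg 1: heading=46.5°, groundspeed=257.8 kt
Leg 2: heading=247.3°, groundspeed=142.8 kt
Leg 3: heading=346.5°, groundspeed=223.1 kt
Leg 4: heading=86.5°, groundspeed=255.2 kt
Leg 5: heading=271.8°, groundspeed=153.2 kt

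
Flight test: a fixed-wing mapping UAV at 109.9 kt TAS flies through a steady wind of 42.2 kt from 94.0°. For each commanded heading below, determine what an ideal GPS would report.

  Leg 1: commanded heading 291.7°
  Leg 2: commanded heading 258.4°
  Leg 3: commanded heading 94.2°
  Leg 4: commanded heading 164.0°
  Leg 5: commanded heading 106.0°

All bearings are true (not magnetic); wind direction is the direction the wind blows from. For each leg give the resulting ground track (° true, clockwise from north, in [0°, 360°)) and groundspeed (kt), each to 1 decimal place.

Leg 1: heading 291.7°; drift -4.9° → track 286.8°, groundspeed 150.6 kt
Leg 2: heading 258.4°; drift +4.3° → track 262.7°, groundspeed 151.0 kt
Leg 3: heading 94.2°; drift +0.1° → track 94.3°, groundspeed 67.7 kt
Leg 4: heading 164.0°; drift +22.6° → track 186.6°, groundspeed 103.4 kt
Leg 5: heading 106.0°; drift +7.3° → track 113.3°, groundspeed 69.2 kt

Leg 1: track=286.8°, groundspeed=150.6 kt
Leg 2: track=262.7°, groundspeed=151.0 kt
Leg 3: track=94.3°, groundspeed=67.7 kt
Leg 4: track=186.6°, groundspeed=103.4 kt
Leg 5: track=113.3°, groundspeed=69.2 kt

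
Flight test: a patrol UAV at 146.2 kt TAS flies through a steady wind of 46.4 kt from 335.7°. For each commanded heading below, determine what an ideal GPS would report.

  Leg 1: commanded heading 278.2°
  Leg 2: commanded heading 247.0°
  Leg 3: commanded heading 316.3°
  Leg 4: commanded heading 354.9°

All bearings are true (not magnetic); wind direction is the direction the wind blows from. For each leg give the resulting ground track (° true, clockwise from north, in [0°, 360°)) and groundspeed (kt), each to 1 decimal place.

Leg 1: heading 278.2°; drift -17.9° → track 260.3°, groundspeed 127.4 kt
Leg 2: heading 247.0°; drift -17.7° → track 229.3°, groundspeed 152.4 kt
Leg 3: heading 316.3°; drift -8.6° → track 307.7°, groundspeed 103.6 kt
Leg 4: heading 354.9°; drift +8.5° → track 3.4°, groundspeed 103.5 kt

Leg 1: track=260.3°, groundspeed=127.4 kt
Leg 2: track=229.3°, groundspeed=152.4 kt
Leg 3: track=307.7°, groundspeed=103.6 kt
Leg 4: track=3.4°, groundspeed=103.5 kt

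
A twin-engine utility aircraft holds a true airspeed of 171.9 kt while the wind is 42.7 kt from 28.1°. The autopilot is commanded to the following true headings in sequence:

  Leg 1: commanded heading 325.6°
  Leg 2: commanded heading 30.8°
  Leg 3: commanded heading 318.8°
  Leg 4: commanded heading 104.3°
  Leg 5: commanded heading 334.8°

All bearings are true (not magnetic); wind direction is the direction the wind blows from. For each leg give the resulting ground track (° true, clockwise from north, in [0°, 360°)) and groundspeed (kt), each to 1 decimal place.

Leg 1: track=311.6°, groundspeed=156.8 kt
Leg 2: track=31.7°, groundspeed=129.3 kt
Leg 3: track=304.5°, groundspeed=161.8 kt
Leg 4: track=118.7°, groundspeed=166.9 kt
Leg 5: track=321.6°, groundspeed=150.3 kt

Leg 1: heading 325.6°; drift -14.0° → track 311.6°, groundspeed 156.8 kt
Leg 2: heading 30.8°; drift +0.9° → track 31.7°, groundspeed 129.3 kt
Leg 3: heading 318.8°; drift -14.3° → track 304.5°, groundspeed 161.8 kt
Leg 4: heading 104.3°; drift +14.4° → track 118.7°, groundspeed 166.9 kt
Leg 5: heading 334.8°; drift -13.2° → track 321.6°, groundspeed 150.3 kt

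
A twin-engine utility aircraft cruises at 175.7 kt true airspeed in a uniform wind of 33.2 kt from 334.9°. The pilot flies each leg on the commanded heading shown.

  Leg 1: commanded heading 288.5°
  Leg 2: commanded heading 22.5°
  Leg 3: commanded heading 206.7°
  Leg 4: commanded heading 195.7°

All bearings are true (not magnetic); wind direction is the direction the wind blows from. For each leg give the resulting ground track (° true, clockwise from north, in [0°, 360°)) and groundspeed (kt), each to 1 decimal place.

Leg 1: heading 288.5°; drift -8.9° → track 279.6°, groundspeed 154.7 kt
Leg 2: heading 22.5°; drift +9.1° → track 31.6°, groundspeed 155.3 kt
Leg 3: heading 206.7°; drift -7.6° → track 199.1°, groundspeed 198.0 kt
Leg 4: heading 195.7°; drift -6.2° → track 189.5°, groundspeed 202.0 kt

Leg 1: track=279.6°, groundspeed=154.7 kt
Leg 2: track=31.6°, groundspeed=155.3 kt
Leg 3: track=199.1°, groundspeed=198.0 kt
Leg 4: track=189.5°, groundspeed=202.0 kt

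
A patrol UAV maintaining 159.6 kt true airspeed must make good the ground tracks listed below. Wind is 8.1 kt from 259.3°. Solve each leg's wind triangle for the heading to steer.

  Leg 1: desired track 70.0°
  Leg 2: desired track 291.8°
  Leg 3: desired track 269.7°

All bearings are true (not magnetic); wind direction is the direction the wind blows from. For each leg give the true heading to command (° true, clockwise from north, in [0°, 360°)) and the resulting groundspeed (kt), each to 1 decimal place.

Leg 1: heading=69.5°, groundspeed=167.6 kt
Leg 2: heading=290.2°, groundspeed=152.7 kt
Leg 3: heading=269.2°, groundspeed=151.6 kt

Leg 1: desired track 70.0°; wind correction -0.5° → command heading 69.5°, groundspeed 167.6 kt
Leg 2: desired track 291.8°; wind correction -1.6° → command heading 290.2°, groundspeed 152.7 kt
Leg 3: desired track 269.7°; wind correction -0.5° → command heading 269.2°, groundspeed 151.6 kt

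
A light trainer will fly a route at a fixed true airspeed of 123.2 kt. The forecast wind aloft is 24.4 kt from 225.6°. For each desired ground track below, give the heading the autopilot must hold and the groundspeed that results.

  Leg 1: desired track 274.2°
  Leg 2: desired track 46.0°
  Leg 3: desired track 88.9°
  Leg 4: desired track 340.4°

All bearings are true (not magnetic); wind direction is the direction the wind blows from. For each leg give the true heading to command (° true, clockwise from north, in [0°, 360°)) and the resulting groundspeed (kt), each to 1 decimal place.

Leg 1: heading=265.7°, groundspeed=105.7 kt
Leg 2: heading=46.1°, groundspeed=147.6 kt
Leg 3: heading=96.7°, groundspeed=139.8 kt
Leg 4: heading=330.0°, groundspeed=131.4 kt

Leg 1: desired track 274.2°; wind correction -8.5° → command heading 265.7°, groundspeed 105.7 kt
Leg 2: desired track 46.0°; wind correction +0.1° → command heading 46.1°, groundspeed 147.6 kt
Leg 3: desired track 88.9°; wind correction +7.8° → command heading 96.7°, groundspeed 139.8 kt
Leg 4: desired track 340.4°; wind correction -10.4° → command heading 330.0°, groundspeed 131.4 kt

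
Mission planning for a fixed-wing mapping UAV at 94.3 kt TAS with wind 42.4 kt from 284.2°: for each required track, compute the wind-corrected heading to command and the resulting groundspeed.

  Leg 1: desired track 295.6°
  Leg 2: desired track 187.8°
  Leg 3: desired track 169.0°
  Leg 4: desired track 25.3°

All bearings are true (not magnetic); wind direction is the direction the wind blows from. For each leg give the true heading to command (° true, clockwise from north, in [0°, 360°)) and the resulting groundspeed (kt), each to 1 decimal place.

Leg 1: desired track 295.6°; wind correction -5.1° → command heading 290.5°, groundspeed 52.4 kt
Leg 2: desired track 187.8°; wind correction +26.5° → command heading 214.3°, groundspeed 89.1 kt
Leg 3: desired track 169.0°; wind correction +24.0° → command heading 193.0°, groundspeed 104.2 kt
Leg 4: desired track 25.3°; wind correction -26.2° → command heading 359.1°, groundspeed 92.8 kt

Leg 1: heading=290.5°, groundspeed=52.4 kt
Leg 2: heading=214.3°, groundspeed=89.1 kt
Leg 3: heading=193.0°, groundspeed=104.2 kt
Leg 4: heading=359.1°, groundspeed=92.8 kt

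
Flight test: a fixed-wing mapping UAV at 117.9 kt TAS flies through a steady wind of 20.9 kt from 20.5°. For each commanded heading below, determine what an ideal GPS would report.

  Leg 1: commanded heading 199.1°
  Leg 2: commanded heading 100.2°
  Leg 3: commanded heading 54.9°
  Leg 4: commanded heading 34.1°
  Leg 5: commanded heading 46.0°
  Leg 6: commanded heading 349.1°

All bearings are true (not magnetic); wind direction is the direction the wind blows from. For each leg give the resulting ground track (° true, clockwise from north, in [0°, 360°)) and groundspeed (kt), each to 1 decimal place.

Leg 1: track=199.3°, groundspeed=138.8 kt
Leg 2: track=110.4°, groundspeed=116.0 kt
Leg 3: track=61.6°, groundspeed=101.3 kt
Leg 4: track=37.0°, groundspeed=97.7 kt
Leg 5: track=51.2°, groundspeed=99.4 kt
Leg 6: track=342.9°, groundspeed=100.7 kt

Leg 1: heading 199.1°; drift +0.2° → track 199.3°, groundspeed 138.8 kt
Leg 2: heading 100.2°; drift +10.2° → track 110.4°, groundspeed 116.0 kt
Leg 3: heading 54.9°; drift +6.7° → track 61.6°, groundspeed 101.3 kt
Leg 4: heading 34.1°; drift +2.9° → track 37.0°, groundspeed 97.7 kt
Leg 5: heading 46.0°; drift +5.2° → track 51.2°, groundspeed 99.4 kt
Leg 6: heading 349.1°; drift -6.2° → track 342.9°, groundspeed 100.7 kt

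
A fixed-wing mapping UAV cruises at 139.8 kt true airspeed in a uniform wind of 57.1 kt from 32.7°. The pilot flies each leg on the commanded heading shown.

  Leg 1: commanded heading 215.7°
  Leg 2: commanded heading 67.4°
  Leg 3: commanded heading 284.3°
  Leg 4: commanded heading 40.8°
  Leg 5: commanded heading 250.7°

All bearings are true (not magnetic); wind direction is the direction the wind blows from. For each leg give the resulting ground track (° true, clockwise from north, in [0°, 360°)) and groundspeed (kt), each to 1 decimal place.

Leg 1: track=214.8°, groundspeed=196.8 kt
Leg 2: track=86.7°, groundspeed=98.4 kt
Leg 3: track=265.4°, groundspeed=166.9 kt
Leg 4: track=46.3°, groundspeed=83.7 kt
Leg 5: track=239.9°, groundspeed=188.1 kt

Leg 1: heading 215.7°; drift -0.9° → track 214.8°, groundspeed 196.8 kt
Leg 2: heading 67.4°; drift +19.3° → track 86.7°, groundspeed 98.4 kt
Leg 3: heading 284.3°; drift -18.9° → track 265.4°, groundspeed 166.9 kt
Leg 4: heading 40.8°; drift +5.5° → track 46.3°, groundspeed 83.7 kt
Leg 5: heading 250.7°; drift -10.8° → track 239.9°, groundspeed 188.1 kt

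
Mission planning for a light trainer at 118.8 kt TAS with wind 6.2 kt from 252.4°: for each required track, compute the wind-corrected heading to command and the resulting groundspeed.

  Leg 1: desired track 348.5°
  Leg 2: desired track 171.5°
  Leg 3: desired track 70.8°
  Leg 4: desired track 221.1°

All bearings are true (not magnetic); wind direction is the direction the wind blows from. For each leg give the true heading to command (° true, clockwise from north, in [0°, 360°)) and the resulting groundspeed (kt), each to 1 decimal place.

Leg 1: heading=345.5°, groundspeed=119.3 kt
Leg 2: heading=174.5°, groundspeed=117.7 kt
Leg 3: heading=70.7°, groundspeed=125.0 kt
Leg 4: heading=222.7°, groundspeed=113.5 kt

Leg 1: desired track 348.5°; wind correction -3.0° → command heading 345.5°, groundspeed 119.3 kt
Leg 2: desired track 171.5°; wind correction +3.0° → command heading 174.5°, groundspeed 117.7 kt
Leg 3: desired track 70.8°; wind correction -0.1° → command heading 70.7°, groundspeed 125.0 kt
Leg 4: desired track 221.1°; wind correction +1.6° → command heading 222.7°, groundspeed 113.5 kt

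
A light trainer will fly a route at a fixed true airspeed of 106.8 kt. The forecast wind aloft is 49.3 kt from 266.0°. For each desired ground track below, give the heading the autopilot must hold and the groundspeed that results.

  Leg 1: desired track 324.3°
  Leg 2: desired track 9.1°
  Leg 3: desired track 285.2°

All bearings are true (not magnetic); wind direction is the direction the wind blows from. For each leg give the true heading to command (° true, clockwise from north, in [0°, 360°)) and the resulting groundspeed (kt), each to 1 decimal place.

Leg 1: heading=301.2°, groundspeed=72.3 kt
Leg 2: heading=342.4°, groundspeed=106.6 kt
Leg 3: heading=276.5°, groundspeed=59.0 kt

Leg 1: desired track 324.3°; wind correction -23.1° → command heading 301.2°, groundspeed 72.3 kt
Leg 2: desired track 9.1°; wind correction -26.7° → command heading 342.4°, groundspeed 106.6 kt
Leg 3: desired track 285.2°; wind correction -8.7° → command heading 276.5°, groundspeed 59.0 kt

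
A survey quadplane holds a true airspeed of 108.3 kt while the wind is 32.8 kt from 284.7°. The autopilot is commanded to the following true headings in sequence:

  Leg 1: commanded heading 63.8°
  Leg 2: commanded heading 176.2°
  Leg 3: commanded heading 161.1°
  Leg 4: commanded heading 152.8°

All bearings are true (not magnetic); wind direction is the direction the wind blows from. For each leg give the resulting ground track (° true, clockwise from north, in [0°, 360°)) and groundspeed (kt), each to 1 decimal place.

Leg 1: heading 63.8°; drift +9.2° → track 73.0°, groundspeed 134.8 kt
Leg 2: heading 176.2°; drift -14.7° → track 161.5°, groundspeed 122.7 kt
Leg 3: heading 161.1°; drift -12.2° → track 148.9°, groundspeed 129.4 kt
Leg 4: heading 152.8°; drift -10.6° → track 142.2°, groundspeed 132.5 kt

Leg 1: track=73.0°, groundspeed=134.8 kt
Leg 2: track=161.5°, groundspeed=122.7 kt
Leg 3: track=148.9°, groundspeed=129.4 kt
Leg 4: track=142.2°, groundspeed=132.5 kt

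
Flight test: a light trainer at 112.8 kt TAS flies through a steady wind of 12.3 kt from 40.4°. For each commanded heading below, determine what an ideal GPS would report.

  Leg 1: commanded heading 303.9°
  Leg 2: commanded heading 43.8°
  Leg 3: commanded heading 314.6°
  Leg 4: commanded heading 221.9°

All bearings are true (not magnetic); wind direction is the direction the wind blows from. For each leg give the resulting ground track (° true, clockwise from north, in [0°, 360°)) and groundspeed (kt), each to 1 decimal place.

Leg 1: track=297.8°, groundspeed=114.8 kt
Leg 2: track=44.2°, groundspeed=100.5 kt
Leg 3: track=308.3°, groundspeed=112.6 kt
Leg 4: track=221.8°, groundspeed=125.1 kt

Leg 1: heading 303.9°; drift -6.1° → track 297.8°, groundspeed 114.8 kt
Leg 2: heading 43.8°; drift +0.4° → track 44.2°, groundspeed 100.5 kt
Leg 3: heading 314.6°; drift -6.3° → track 308.3°, groundspeed 112.6 kt
Leg 4: heading 221.9°; drift -0.1° → track 221.8°, groundspeed 125.1 kt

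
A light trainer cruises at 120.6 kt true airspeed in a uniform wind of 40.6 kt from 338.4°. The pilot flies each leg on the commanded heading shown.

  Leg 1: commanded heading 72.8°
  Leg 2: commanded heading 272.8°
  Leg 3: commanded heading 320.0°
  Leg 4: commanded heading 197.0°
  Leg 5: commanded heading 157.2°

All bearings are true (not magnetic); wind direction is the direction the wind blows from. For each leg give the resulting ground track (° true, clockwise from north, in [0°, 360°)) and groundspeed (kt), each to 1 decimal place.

Leg 1: heading 72.8°; drift +18.1° → track 90.9°, groundspeed 130.2 kt
Leg 2: heading 272.8°; drift -19.6° → track 253.2°, groundspeed 110.2 kt
Leg 3: heading 320.0°; drift -8.9° → track 311.1°, groundspeed 83.1 kt
Leg 4: heading 197.0°; drift -9.4° → track 187.6°, groundspeed 154.4 kt
Leg 5: heading 157.2°; drift +0.3° → track 157.5°, groundspeed 161.2 kt

Leg 1: track=90.9°, groundspeed=130.2 kt
Leg 2: track=253.2°, groundspeed=110.2 kt
Leg 3: track=311.1°, groundspeed=83.1 kt
Leg 4: track=187.6°, groundspeed=154.4 kt
Leg 5: track=157.5°, groundspeed=161.2 kt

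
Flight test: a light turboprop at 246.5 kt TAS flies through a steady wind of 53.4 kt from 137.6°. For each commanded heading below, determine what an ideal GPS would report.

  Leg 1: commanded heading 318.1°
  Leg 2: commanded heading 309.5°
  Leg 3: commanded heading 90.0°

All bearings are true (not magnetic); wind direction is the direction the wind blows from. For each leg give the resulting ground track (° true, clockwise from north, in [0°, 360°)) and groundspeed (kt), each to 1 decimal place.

Leg 1: track=318.0°, groundspeed=299.9 kt
Leg 2: track=310.9°, groundspeed=299.5 kt
Leg 3: track=79.4°, groundspeed=214.2 kt

Leg 1: heading 318.1°; drift -0.1° → track 318.0°, groundspeed 299.9 kt
Leg 2: heading 309.5°; drift +1.4° → track 310.9°, groundspeed 299.5 kt
Leg 3: heading 90.0°; drift -10.6° → track 79.4°, groundspeed 214.2 kt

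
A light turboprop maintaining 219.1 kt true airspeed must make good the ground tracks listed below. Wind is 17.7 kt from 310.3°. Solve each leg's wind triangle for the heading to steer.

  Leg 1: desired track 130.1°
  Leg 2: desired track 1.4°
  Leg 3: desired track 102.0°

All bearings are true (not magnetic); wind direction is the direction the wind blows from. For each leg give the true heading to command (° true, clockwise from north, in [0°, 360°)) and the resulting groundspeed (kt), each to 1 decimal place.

Leg 1: desired track 130.1°; wind correction +0.0° → command heading 130.1°, groundspeed 236.8 kt
Leg 2: desired track 1.4°; wind correction -3.6° → command heading 357.8°, groundspeed 207.6 kt
Leg 3: desired track 102.0°; wind correction -2.2° → command heading 99.8°, groundspeed 234.5 kt

Leg 1: heading=130.1°, groundspeed=236.8 kt
Leg 2: heading=357.8°, groundspeed=207.6 kt
Leg 3: heading=99.8°, groundspeed=234.5 kt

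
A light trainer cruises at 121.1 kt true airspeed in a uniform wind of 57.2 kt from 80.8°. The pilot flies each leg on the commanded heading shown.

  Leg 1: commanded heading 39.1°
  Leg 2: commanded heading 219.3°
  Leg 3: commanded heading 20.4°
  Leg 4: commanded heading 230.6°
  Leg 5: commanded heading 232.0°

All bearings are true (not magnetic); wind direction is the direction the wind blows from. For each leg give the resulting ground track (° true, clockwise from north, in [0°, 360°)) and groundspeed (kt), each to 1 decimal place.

Leg 1: heading 39.1°; drift -25.9° → track 13.2°, groundspeed 87.1 kt
Leg 2: heading 219.3°; drift +13.0° → track 232.3°, groundspeed 168.3 kt
Leg 3: heading 20.4°; drift -28.2° → track 352.2°, groundspeed 105.3 kt
Leg 4: heading 230.6°; drift +9.6° → track 240.2°, groundspeed 172.9 kt
Leg 5: heading 232.0°; drift +9.1° → track 241.1°, groundspeed 173.4 kt

Leg 1: track=13.2°, groundspeed=87.1 kt
Leg 2: track=232.3°, groundspeed=168.3 kt
Leg 3: track=352.2°, groundspeed=105.3 kt
Leg 4: track=240.2°, groundspeed=172.9 kt
Leg 5: track=241.1°, groundspeed=173.4 kt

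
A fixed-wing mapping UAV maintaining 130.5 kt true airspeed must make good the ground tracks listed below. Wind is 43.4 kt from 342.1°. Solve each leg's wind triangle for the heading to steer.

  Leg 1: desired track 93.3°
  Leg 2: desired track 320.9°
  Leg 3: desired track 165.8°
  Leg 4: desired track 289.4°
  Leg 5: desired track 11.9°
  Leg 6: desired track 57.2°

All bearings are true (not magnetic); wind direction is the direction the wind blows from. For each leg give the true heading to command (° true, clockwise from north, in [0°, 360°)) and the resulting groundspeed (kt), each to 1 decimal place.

Leg 1: desired track 93.3°; wind correction -18.1° → command heading 75.2°, groundspeed 139.8 kt
Leg 2: desired track 320.9°; wind correction +6.9° → command heading 327.8°, groundspeed 89.1 kt
Leg 3: desired track 165.8°; wind correction +1.2° → command heading 167.0°, groundspeed 173.8 kt
Leg 4: desired track 289.4°; wind correction +15.3° → command heading 304.7°, groundspeed 99.6 kt
Leg 5: desired track 11.9°; wind correction -9.5° → command heading 2.4°, groundspeed 91.0 kt
Leg 6: desired track 57.2°; wind correction -18.7° → command heading 38.5°, groundspeed 112.4 kt

Leg 1: heading=75.2°, groundspeed=139.8 kt
Leg 2: heading=327.8°, groundspeed=89.1 kt
Leg 3: heading=167.0°, groundspeed=173.8 kt
Leg 4: heading=304.7°, groundspeed=99.6 kt
Leg 5: heading=2.4°, groundspeed=91.0 kt
Leg 6: heading=38.5°, groundspeed=112.4 kt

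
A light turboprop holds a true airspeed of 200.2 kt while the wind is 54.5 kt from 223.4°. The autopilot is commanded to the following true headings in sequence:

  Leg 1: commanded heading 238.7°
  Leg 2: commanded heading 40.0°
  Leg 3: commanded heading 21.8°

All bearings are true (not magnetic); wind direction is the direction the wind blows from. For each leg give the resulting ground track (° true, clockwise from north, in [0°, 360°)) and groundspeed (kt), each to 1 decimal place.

Leg 1: track=244.3°, groundspeed=148.3 kt
Leg 2: track=40.7°, groundspeed=254.6 kt
Leg 3: track=26.4°, groundspeed=251.7 kt

Leg 1: heading 238.7°; drift +5.6° → track 244.3°, groundspeed 148.3 kt
Leg 2: heading 40.0°; drift +0.7° → track 40.7°, groundspeed 254.6 kt
Leg 3: heading 21.8°; drift +4.6° → track 26.4°, groundspeed 251.7 kt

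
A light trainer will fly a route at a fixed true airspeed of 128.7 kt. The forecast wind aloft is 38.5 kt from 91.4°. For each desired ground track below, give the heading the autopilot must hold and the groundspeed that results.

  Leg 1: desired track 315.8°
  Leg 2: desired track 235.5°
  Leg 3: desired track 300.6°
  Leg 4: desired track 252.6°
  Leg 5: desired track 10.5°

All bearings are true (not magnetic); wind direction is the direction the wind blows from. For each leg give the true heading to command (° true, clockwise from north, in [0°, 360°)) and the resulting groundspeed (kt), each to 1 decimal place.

Leg 1: heading=327.9°, groundspeed=153.4 kt
Leg 2: heading=225.4°, groundspeed=157.9 kt
Leg 3: heading=309.0°, groundspeed=160.9 kt
Leg 4: heading=247.1°, groundspeed=164.5 kt
Leg 5: heading=27.7°, groundspeed=116.9 kt

Leg 1: desired track 315.8°; wind correction +12.1° → command heading 327.9°, groundspeed 153.4 kt
Leg 2: desired track 235.5°; wind correction -10.1° → command heading 225.4°, groundspeed 157.9 kt
Leg 3: desired track 300.6°; wind correction +8.4° → command heading 309.0°, groundspeed 160.9 kt
Leg 4: desired track 252.6°; wind correction -5.5° → command heading 247.1°, groundspeed 164.5 kt
Leg 5: desired track 10.5°; wind correction +17.2° → command heading 27.7°, groundspeed 116.9 kt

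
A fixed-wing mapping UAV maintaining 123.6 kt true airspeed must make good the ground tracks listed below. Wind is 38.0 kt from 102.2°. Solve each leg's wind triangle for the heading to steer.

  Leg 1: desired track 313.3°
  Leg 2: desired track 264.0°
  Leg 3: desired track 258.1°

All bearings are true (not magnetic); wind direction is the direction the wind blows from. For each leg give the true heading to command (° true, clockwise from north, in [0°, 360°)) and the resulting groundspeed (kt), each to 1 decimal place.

Leg 1: desired track 313.3°; wind correction +9.1° → command heading 322.4°, groundspeed 154.6 kt
Leg 2: desired track 264.0°; wind correction -5.5° → command heading 258.5°, groundspeed 159.1 kt
Leg 3: desired track 258.1°; wind correction -7.2° → command heading 250.9°, groundspeed 157.3 kt

Leg 1: heading=322.4°, groundspeed=154.6 kt
Leg 2: heading=258.5°, groundspeed=159.1 kt
Leg 3: heading=250.9°, groundspeed=157.3 kt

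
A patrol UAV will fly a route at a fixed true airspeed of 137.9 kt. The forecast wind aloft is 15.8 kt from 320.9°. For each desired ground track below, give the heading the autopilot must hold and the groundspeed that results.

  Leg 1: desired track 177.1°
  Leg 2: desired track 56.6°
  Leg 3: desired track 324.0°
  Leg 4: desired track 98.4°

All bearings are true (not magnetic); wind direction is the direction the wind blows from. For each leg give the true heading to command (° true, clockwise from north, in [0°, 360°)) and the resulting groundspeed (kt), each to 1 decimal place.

Leg 1: heading=181.0°, groundspeed=150.3 kt
Leg 2: heading=50.1°, groundspeed=138.6 kt
Leg 3: heading=323.6°, groundspeed=122.1 kt
Leg 4: heading=94.0°, groundspeed=149.1 kt

Leg 1: desired track 177.1°; wind correction +3.9° → command heading 181.0°, groundspeed 150.3 kt
Leg 2: desired track 56.6°; wind correction -6.5° → command heading 50.1°, groundspeed 138.6 kt
Leg 3: desired track 324.0°; wind correction -0.4° → command heading 323.6°, groundspeed 122.1 kt
Leg 4: desired track 98.4°; wind correction -4.4° → command heading 94.0°, groundspeed 149.1 kt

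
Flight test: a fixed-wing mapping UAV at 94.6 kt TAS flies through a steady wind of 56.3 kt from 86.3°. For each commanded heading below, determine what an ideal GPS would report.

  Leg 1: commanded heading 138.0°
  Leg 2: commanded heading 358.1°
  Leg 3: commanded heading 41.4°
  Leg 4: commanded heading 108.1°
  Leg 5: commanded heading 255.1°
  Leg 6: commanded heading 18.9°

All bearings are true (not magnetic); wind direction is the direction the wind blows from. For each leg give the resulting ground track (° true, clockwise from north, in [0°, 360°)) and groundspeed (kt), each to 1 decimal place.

Leg 1: track=174.5°, groundspeed=74.3 kt
Leg 2: track=326.9°, groundspeed=108.6 kt
Leg 3: track=5.4°, groundspeed=67.6 kt
Leg 4: track=134.4°, groundspeed=47.2 kt
Leg 5: track=259.3°, groundspeed=150.2 kt
Leg 6: track=343.4°, groundspeed=89.6 kt

Leg 1: heading 138.0°; drift +36.5° → track 174.5°, groundspeed 74.3 kt
Leg 2: heading 358.1°; drift -31.2° → track 326.9°, groundspeed 108.6 kt
Leg 3: heading 41.4°; drift -36.0° → track 5.4°, groundspeed 67.6 kt
Leg 4: heading 108.1°; drift +26.3° → track 134.4°, groundspeed 47.2 kt
Leg 5: heading 255.1°; drift +4.2° → track 259.3°, groundspeed 150.2 kt
Leg 6: heading 18.9°; drift -35.5° → track 343.4°, groundspeed 89.6 kt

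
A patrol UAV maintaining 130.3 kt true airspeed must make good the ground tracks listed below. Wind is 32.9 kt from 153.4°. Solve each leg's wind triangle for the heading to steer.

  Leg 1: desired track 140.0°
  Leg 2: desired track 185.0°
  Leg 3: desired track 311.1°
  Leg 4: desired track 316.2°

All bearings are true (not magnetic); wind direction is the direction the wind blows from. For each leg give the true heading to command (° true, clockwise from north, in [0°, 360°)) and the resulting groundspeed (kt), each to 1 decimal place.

Leg 1: heading=143.4°, groundspeed=98.1 kt
Leg 2: heading=177.4°, groundspeed=101.1 kt
Leg 3: heading=305.6°, groundspeed=160.1 kt
Leg 4: heading=311.9°, groundspeed=161.4 kt

Leg 1: desired track 140.0°; wind correction +3.4° → command heading 143.4°, groundspeed 98.1 kt
Leg 2: desired track 185.0°; wind correction -7.6° → command heading 177.4°, groundspeed 101.1 kt
Leg 3: desired track 311.1°; wind correction -5.5° → command heading 305.6°, groundspeed 160.1 kt
Leg 4: desired track 316.2°; wind correction -4.3° → command heading 311.9°, groundspeed 161.4 kt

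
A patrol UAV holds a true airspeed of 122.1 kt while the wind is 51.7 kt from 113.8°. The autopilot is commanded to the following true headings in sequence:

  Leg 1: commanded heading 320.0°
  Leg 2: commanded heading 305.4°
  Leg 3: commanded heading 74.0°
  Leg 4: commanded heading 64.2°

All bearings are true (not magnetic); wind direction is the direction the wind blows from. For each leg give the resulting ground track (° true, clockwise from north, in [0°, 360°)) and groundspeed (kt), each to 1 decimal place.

Leg 1: heading 320.0°; drift -7.7° → track 312.3°, groundspeed 170.0 kt
Leg 2: heading 305.4°; drift -3.4° → track 302.0°, groundspeed 173.1 kt
Leg 3: heading 74.0°; drift -21.9° → track 52.1°, groundspeed 88.8 kt
Leg 4: heading 64.2°; drift -24.0° → track 40.2°, groundspeed 96.9 kt

Leg 1: track=312.3°, groundspeed=170.0 kt
Leg 2: track=302.0°, groundspeed=173.1 kt
Leg 3: track=52.1°, groundspeed=88.8 kt
Leg 4: track=40.2°, groundspeed=96.9 kt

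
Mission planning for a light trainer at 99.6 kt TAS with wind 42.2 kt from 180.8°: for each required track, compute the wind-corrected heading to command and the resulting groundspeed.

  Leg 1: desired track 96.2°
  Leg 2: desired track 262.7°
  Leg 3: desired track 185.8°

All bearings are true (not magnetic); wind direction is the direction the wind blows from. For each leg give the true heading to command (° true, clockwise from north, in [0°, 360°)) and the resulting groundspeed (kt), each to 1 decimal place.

Leg 1: heading=121.1°, groundspeed=86.3 kt
Leg 2: heading=237.9°, groundspeed=84.5 kt
Leg 3: heading=183.7°, groundspeed=57.5 kt

Leg 1: desired track 96.2°; wind correction +24.9° → command heading 121.1°, groundspeed 86.3 kt
Leg 2: desired track 262.7°; wind correction -24.8° → command heading 237.9°, groundspeed 84.5 kt
Leg 3: desired track 185.8°; wind correction -2.1° → command heading 183.7°, groundspeed 57.5 kt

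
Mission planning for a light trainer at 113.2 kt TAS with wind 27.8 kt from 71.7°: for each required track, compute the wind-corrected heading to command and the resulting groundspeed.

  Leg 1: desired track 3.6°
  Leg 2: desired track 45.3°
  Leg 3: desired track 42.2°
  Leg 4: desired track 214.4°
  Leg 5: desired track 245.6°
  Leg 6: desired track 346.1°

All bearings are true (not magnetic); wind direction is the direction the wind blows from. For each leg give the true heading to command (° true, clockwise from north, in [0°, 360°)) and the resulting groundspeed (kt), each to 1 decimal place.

Leg 1: heading=16.8°, groundspeed=99.9 kt
Leg 2: heading=51.6°, groundspeed=87.6 kt
Leg 3: heading=49.1°, groundspeed=88.2 kt
Leg 4: heading=205.8°, groundspeed=134.1 kt
Leg 5: heading=244.1°, groundspeed=140.8 kt
Leg 6: heading=0.3°, groundspeed=107.6 kt

Leg 1: desired track 3.6°; wind correction +13.2° → command heading 16.8°, groundspeed 99.9 kt
Leg 2: desired track 45.3°; wind correction +6.3° → command heading 51.6°, groundspeed 87.6 kt
Leg 3: desired track 42.2°; wind correction +6.9° → command heading 49.1°, groundspeed 88.2 kt
Leg 4: desired track 214.4°; wind correction -8.6° → command heading 205.8°, groundspeed 134.1 kt
Leg 5: desired track 245.6°; wind correction -1.5° → command heading 244.1°, groundspeed 140.8 kt
Leg 6: desired track 346.1°; wind correction +14.2° → command heading 0.3°, groundspeed 107.6 kt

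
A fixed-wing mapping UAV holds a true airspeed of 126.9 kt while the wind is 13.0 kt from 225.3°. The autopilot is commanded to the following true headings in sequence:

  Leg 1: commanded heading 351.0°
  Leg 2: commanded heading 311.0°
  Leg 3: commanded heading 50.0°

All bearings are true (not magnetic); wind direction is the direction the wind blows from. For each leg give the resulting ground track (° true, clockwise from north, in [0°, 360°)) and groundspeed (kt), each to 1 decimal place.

Leg 1: track=355.5°, groundspeed=134.9 kt
Leg 2: track=316.9°, groundspeed=126.6 kt
Leg 3: track=49.6°, groundspeed=139.9 kt

Leg 1: heading 351.0°; drift +4.5° → track 355.5°, groundspeed 134.9 kt
Leg 2: heading 311.0°; drift +5.9° → track 316.9°, groundspeed 126.6 kt
Leg 3: heading 50.0°; drift -0.4° → track 49.6°, groundspeed 139.9 kt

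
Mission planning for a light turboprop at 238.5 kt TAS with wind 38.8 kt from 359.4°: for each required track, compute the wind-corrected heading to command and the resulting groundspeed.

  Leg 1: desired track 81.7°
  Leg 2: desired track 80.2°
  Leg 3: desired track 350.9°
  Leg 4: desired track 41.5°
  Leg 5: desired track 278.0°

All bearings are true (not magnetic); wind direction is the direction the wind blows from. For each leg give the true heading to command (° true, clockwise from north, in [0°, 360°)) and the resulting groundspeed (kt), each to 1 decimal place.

Leg 1: heading=72.4°, groundspeed=230.2 kt
Leg 2: heading=71.0°, groundspeed=229.2 kt
Leg 3: heading=352.3°, groundspeed=200.1 kt
Leg 4: heading=35.2°, groundspeed=208.3 kt
Leg 5: heading=287.3°, groundspeed=229.6 kt

Leg 1: desired track 81.7°; wind correction -9.3° → command heading 72.4°, groundspeed 230.2 kt
Leg 2: desired track 80.2°; wind correction -9.2° → command heading 71.0°, groundspeed 229.2 kt
Leg 3: desired track 350.9°; wind correction +1.4° → command heading 352.3°, groundspeed 200.1 kt
Leg 4: desired track 41.5°; wind correction -6.3° → command heading 35.2°, groundspeed 208.3 kt
Leg 5: desired track 278.0°; wind correction +9.3° → command heading 287.3°, groundspeed 229.6 kt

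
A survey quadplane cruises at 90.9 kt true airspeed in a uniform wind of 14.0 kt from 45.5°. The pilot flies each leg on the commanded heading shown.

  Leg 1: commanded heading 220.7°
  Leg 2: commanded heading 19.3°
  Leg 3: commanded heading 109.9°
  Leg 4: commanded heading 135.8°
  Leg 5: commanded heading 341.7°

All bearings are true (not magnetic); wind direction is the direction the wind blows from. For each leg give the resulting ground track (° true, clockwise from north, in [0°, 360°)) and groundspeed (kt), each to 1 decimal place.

Leg 1: track=221.3°, groundspeed=104.9 kt
Leg 2: track=14.8°, groundspeed=78.6 kt
Leg 3: track=118.4°, groundspeed=85.8 kt
Leg 4: track=144.5°, groundspeed=92.0 kt
Leg 5: track=333.3°, groundspeed=85.6 kt

Leg 1: heading 220.7°; drift +0.6° → track 221.3°, groundspeed 104.9 kt
Leg 2: heading 19.3°; drift -4.5° → track 14.8°, groundspeed 78.6 kt
Leg 3: heading 109.9°; drift +8.5° → track 118.4°, groundspeed 85.8 kt
Leg 4: heading 135.8°; drift +8.7° → track 144.5°, groundspeed 92.0 kt
Leg 5: heading 341.7°; drift -8.4° → track 333.3°, groundspeed 85.6 kt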